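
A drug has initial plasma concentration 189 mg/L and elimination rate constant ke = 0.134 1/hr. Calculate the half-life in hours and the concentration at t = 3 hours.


t_half = ln(2) / ke = 0.693147 / 0.134 = 5.173 hr
C(t) = C0 * exp(-ke*t) = 189 * exp(-0.134*3)
C(3) = 126.4 mg/L


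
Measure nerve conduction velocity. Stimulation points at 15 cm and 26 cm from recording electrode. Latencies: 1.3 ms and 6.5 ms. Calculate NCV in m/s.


Distance = (26 - 15) / 100 = 0.11 m
dt = (6.5 - 1.3) / 1000 = 0.0052 s
NCV = dist / dt = 21.15 m/s


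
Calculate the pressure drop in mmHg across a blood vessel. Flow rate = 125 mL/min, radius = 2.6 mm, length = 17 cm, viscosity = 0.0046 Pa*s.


dP = 8*mu*L*Q / (pi*r^4)
Q = 125 mL/min = 2.08333e-06 m^3/s
dP = 90.7845 Pa = 90.7845 / 133.322 mmHg = 0.6809 mmHg


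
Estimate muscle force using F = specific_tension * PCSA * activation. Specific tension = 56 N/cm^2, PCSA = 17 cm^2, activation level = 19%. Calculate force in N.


F = sigma * PCSA * activation
F = 56 * 17 * 0.19
F = 180.9 N


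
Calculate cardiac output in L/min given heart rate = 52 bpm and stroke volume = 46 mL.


CO = HR * SV
CO = 52 * 46 / 1000
CO = 2.392 L/min


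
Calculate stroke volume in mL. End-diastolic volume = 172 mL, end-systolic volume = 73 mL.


SV = EDV - ESV
SV = 172 - 73
SV = 99 mL


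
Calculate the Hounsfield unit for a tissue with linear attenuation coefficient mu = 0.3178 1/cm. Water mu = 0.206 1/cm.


HU = ((mu_tissue - mu_water) / mu_water) * 1000
HU = ((0.3178 - 0.206) / 0.206) * 1000
HU = 542.7


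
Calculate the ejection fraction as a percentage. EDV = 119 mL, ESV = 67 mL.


SV = EDV - ESV = 119 - 67 = 52 mL
EF = SV/EDV * 100 = 52/119 * 100
EF = 43.7%


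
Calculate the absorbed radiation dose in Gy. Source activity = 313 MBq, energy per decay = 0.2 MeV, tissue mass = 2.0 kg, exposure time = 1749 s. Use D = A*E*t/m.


A = 313 MBq = 3.1300e+08 Bq
E = 0.2 MeV = 3.204e-14 J
D = A*E*t/m = 3.1300e+08*3.204e-14*1749/2.0
D = 0.00877 Gy


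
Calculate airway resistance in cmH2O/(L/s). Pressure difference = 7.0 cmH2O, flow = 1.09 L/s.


R = dP / flow
R = 7.0 / 1.09
R = 6.422 cmH2O/(L/s)


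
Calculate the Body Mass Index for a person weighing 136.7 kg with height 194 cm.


BMI = weight / height^2
height = 194 cm = 1.94 m
BMI = 136.7 / 1.94^2
BMI = 36.32 kg/m^2


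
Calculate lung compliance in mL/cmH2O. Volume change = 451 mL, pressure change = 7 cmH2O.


C = dV / dP
C = 451 / 7
C = 64.43 mL/cmH2O


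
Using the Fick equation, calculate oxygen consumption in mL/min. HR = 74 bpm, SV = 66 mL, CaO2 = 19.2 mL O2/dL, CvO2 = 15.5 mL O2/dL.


CO = HR*SV = 74*66/1000 = 4.884 L/min
a-v O2 diff = 19.2 - 15.5 = 3.7 mL/dL
VO2 = CO * (CaO2-CvO2) * 10 dL/L
VO2 = 4.884 * 3.7 * 10
VO2 = 180.7 mL/min


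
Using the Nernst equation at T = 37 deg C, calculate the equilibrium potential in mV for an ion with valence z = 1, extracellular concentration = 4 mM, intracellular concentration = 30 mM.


E = (RT/(zF)) * ln(C_out/C_in)
T = 37 + 273.15 = 310.15 K
E = (8.314 * 310.15 / (1 * 96485)) * ln(4/30)
E = -53.85 mV


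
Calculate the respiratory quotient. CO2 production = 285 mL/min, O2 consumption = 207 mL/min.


RQ = VCO2 / VO2
RQ = 285 / 207
RQ = 1.377


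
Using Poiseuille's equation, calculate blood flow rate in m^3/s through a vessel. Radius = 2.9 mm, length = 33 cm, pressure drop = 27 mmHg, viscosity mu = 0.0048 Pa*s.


Q = pi*r^4*dP / (8*mu*L)
r = 0.0029 m, L = 0.33 m
dP = 27 mmHg = 3599.694 Pa
Q = 6.3119e-05 m^3/s


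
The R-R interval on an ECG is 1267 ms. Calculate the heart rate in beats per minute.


HR = 60 / RR_interval(s)
RR = 1267 ms = 1.267 s
HR = 60 / 1.267 = 47.36 bpm


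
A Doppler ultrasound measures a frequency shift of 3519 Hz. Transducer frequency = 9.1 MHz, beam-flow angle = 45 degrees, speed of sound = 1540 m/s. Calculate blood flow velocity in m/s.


v = fd * c / (2 * f0 * cos(theta))
v = 3519 * 1540 / (2 * 9.1000e+06 * cos(45))
v = 0.4211 m/s


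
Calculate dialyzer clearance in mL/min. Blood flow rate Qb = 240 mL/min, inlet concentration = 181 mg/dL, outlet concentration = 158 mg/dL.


K = Qb * (Cb_in - Cb_out) / Cb_in
K = 240 * (181 - 158) / 181
K = 30.5 mL/min


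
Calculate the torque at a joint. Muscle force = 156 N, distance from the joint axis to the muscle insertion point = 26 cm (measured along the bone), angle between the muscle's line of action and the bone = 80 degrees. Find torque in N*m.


Torque = F * d * sin(theta)   (moment arm = d*sin(theta))
d = 26 cm = 0.26 m
Torque = 156 * 0.26 * sin(80)
Torque = 39.94 N*m


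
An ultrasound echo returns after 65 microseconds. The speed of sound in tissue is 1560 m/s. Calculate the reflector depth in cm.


depth = c * t / 2
t = 65 us = 6.5000e-05 s
depth = 1560 * 6.5000e-05 / 2
depth = 0.0507 m = 5.07 cm


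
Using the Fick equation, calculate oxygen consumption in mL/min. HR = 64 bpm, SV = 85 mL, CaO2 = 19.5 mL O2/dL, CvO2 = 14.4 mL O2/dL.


CO = HR*SV = 64*85/1000 = 5.44 L/min
a-v O2 diff = 19.5 - 14.4 = 5.1 mL/dL
VO2 = CO * (CaO2-CvO2) * 10 dL/L
VO2 = 5.44 * 5.1 * 10
VO2 = 277.4 mL/min


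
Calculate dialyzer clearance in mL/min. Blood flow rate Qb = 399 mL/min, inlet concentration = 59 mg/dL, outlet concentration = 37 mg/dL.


K = Qb * (Cb_in - Cb_out) / Cb_in
K = 399 * (59 - 37) / 59
K = 148.8 mL/min


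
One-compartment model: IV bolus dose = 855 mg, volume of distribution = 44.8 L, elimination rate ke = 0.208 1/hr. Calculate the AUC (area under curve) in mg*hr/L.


C0 = Dose/Vd = 855/44.8 = 19.0848 mg/L
AUC = C0/ke = 19.0848/0.208
AUC = 91.75 mg*hr/L


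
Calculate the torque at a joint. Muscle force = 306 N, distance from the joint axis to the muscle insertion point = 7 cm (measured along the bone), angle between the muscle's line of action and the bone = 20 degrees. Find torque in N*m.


Torque = F * d * sin(theta)   (moment arm = d*sin(theta))
d = 7 cm = 0.07 m
Torque = 306 * 0.07 * sin(20)
Torque = 7.326 N*m


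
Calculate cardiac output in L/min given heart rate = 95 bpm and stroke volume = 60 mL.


CO = HR * SV
CO = 95 * 60 / 1000
CO = 5.7 L/min


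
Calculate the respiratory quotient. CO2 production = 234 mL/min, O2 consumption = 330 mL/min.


RQ = VCO2 / VO2
RQ = 234 / 330
RQ = 0.7091


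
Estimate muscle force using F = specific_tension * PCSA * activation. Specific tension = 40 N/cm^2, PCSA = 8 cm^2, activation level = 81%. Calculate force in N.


F = sigma * PCSA * activation
F = 40 * 8 * 0.81
F = 259.2 N


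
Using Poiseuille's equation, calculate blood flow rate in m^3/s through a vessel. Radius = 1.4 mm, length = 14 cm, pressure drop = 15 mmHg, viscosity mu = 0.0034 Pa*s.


Q = pi*r^4*dP / (8*mu*L)
r = 0.0014 m, L = 0.14 m
dP = 15 mmHg = 1999.83 Pa
Q = 6.3381e-06 m^3/s


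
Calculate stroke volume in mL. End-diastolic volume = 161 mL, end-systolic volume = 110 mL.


SV = EDV - ESV
SV = 161 - 110
SV = 51 mL


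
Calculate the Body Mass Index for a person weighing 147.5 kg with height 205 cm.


BMI = weight / height^2
height = 205 cm = 2.05 m
BMI = 147.5 / 2.05^2
BMI = 35.1 kg/m^2


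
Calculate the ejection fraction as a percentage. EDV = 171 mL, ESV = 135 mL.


SV = EDV - ESV = 171 - 135 = 36 mL
EF = SV/EDV * 100 = 36/171 * 100
EF = 21.05%


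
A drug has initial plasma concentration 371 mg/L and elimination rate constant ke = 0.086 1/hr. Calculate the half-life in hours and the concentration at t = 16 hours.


t_half = ln(2) / ke = 0.693147 / 0.086 = 8.06 hr
C(t) = C0 * exp(-ke*t) = 371 * exp(-0.086*16)
C(16) = 93.71 mg/L


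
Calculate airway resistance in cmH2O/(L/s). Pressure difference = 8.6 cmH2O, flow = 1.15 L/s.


R = dP / flow
R = 8.6 / 1.15
R = 7.478 cmH2O/(L/s)


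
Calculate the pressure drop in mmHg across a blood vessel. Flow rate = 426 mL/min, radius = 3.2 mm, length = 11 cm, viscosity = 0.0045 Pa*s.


dP = 8*mu*L*Q / (pi*r^4)
Q = 426 mL/min = 7.1e-06 m^3/s
dP = 85.35 Pa = 85.35 / 133.322 mmHg = 0.6402 mmHg


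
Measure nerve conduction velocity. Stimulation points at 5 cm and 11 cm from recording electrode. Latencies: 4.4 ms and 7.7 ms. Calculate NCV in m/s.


Distance = (11 - 5) / 100 = 0.06 m
dt = (7.7 - 4.4) / 1000 = 0.0033 s
NCV = dist / dt = 18.18 m/s


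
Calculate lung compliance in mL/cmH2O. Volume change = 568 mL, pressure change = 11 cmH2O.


C = dV / dP
C = 568 / 11
C = 51.64 mL/cmH2O


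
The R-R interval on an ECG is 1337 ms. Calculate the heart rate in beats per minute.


HR = 60 / RR_interval(s)
RR = 1337 ms = 1.337 s
HR = 60 / 1.337 = 44.88 bpm


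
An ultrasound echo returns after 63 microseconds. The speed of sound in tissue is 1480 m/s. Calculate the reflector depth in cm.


depth = c * t / 2
t = 63 us = 6.3000e-05 s
depth = 1480 * 6.3000e-05 / 2
depth = 0.04662 m = 4.662 cm


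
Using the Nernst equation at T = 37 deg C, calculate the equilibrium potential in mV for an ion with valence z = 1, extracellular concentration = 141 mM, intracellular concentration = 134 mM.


E = (RT/(zF)) * ln(C_out/C_in)
T = 37 + 273.15 = 310.15 K
E = (8.314 * 310.15 / (1 * 96485)) * ln(141/134)
E = 1.361 mV


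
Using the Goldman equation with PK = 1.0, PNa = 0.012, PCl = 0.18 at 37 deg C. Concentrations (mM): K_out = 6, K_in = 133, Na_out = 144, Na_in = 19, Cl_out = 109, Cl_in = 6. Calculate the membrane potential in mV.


Vm = (RT/F)*ln((PK*Ko + PNa*Nao + PCl*Cli)/(PK*Ki + PNa*Nai + PCl*Clo))
Numer = 8.808, Denom = 152.848
Vm = -76.27 mV


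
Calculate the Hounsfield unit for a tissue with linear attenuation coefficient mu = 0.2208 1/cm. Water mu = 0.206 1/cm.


HU = ((mu_tissue - mu_water) / mu_water) * 1000
HU = ((0.2208 - 0.206) / 0.206) * 1000
HU = 71.84


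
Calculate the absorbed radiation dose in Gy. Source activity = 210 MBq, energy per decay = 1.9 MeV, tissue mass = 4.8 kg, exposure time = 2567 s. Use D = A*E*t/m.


A = 210 MBq = 2.1000e+08 Bq
E = 1.9 MeV = 3.0438e-13 J
D = A*E*t/m = 2.1000e+08*3.0438e-13*2567/4.8
D = 0.03418 Gy


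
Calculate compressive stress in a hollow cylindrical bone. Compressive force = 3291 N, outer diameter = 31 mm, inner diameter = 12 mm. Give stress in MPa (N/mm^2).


A = pi*(r_o^2 - r_i^2)
r_o = 15.5 mm, r_i = 6 mm
A = 641.67 mm^2
sigma = F/A = 3291 / 641.67
sigma = 5.129 MPa


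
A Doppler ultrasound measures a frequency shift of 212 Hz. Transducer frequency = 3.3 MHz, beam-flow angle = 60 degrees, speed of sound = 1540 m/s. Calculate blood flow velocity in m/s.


v = fd * c / (2 * f0 * cos(theta))
v = 212 * 1540 / (2 * 3.3000e+06 * cos(60))
v = 0.09893 m/s


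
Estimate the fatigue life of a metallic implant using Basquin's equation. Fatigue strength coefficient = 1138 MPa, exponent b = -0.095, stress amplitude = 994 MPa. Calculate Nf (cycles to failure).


sigma_a = sigma_f' * (2Nf)^b
2Nf = (sigma_a/sigma_f')^(1/b)
2Nf = (994/1138)^(1/-0.095)
2Nf = 4.1541572
Nf = 2.077


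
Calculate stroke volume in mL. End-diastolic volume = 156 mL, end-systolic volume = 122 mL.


SV = EDV - ESV
SV = 156 - 122
SV = 34 mL


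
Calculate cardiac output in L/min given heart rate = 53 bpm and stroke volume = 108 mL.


CO = HR * SV
CO = 53 * 108 / 1000
CO = 5.724 L/min


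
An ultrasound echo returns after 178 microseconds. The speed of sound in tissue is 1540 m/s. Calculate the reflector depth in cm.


depth = c * t / 2
t = 178 us = 1.7800e-04 s
depth = 1540 * 1.7800e-04 / 2
depth = 0.13706 m = 13.706 cm


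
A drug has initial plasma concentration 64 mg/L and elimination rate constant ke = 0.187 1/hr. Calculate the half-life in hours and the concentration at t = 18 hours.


t_half = ln(2) / ke = 0.693147 / 0.187 = 3.707 hr
C(t) = C0 * exp(-ke*t) = 64 * exp(-0.187*18)
C(18) = 2.21 mg/L


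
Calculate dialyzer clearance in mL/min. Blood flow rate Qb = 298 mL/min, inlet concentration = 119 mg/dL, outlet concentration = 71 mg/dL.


K = Qb * (Cb_in - Cb_out) / Cb_in
K = 298 * (119 - 71) / 119
K = 120.2 mL/min


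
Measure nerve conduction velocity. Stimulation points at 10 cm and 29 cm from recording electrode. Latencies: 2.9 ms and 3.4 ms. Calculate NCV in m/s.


Distance = (29 - 10) / 100 = 0.19 m
dt = (3.4 - 2.9) / 1000 = 5.0000e-04 s
NCV = dist / dt = 380 m/s


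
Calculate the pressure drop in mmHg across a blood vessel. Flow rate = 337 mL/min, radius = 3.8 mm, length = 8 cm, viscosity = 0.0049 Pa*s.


dP = 8*mu*L*Q / (pi*r^4)
Q = 337 mL/min = 5.61667e-06 m^3/s
dP = 26.8888 Pa = 26.8888 / 133.322 mmHg = 0.2017 mmHg


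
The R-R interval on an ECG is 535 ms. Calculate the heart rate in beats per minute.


HR = 60 / RR_interval(s)
RR = 535 ms = 0.535 s
HR = 60 / 0.535 = 112.1 bpm


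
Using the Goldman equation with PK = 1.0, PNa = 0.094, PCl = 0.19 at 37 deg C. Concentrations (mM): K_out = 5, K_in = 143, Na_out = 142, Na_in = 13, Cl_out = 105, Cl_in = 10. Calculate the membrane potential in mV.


Vm = (RT/F)*ln((PK*Ko + PNa*Nao + PCl*Cli)/(PK*Ki + PNa*Nai + PCl*Clo))
Numer = 20.248, Denom = 164.172
Vm = -55.93 mV


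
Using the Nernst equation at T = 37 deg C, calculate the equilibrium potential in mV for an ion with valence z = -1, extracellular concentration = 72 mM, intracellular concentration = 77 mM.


E = (RT/(zF)) * ln(C_out/C_in)
T = 37 + 273.15 = 310.15 K
E = (8.314 * 310.15 / (-1 * 96485)) * ln(72/77)
E = 1.794 mV


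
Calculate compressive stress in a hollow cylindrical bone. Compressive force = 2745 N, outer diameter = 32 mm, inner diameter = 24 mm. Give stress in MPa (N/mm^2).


A = pi*(r_o^2 - r_i^2)
r_o = 16 mm, r_i = 12 mm
A = 351.858 mm^2
sigma = F/A = 2745 / 351.858
sigma = 7.801 MPa


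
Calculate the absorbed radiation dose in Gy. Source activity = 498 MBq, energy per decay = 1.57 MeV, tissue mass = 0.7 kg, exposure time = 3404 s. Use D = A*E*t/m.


A = 498 MBq = 4.9800e+08 Bq
E = 1.57 MeV = 2.51514e-13 J
D = A*E*t/m = 4.9800e+08*2.51514e-13*3404/0.7
D = 0.6091 Gy


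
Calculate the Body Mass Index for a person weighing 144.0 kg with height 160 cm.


BMI = weight / height^2
height = 160 cm = 1.6 m
BMI = 144.0 / 1.6^2
BMI = 56.25 kg/m^2


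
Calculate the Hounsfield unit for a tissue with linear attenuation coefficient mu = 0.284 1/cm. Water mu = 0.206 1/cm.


HU = ((mu_tissue - mu_water) / mu_water) * 1000
HU = ((0.284 - 0.206) / 0.206) * 1000
HU = 378.6


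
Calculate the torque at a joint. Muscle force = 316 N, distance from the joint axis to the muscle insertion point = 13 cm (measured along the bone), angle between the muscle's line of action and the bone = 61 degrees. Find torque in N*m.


Torque = F * d * sin(theta)   (moment arm = d*sin(theta))
d = 13 cm = 0.13 m
Torque = 316 * 0.13 * sin(61)
Torque = 35.93 N*m


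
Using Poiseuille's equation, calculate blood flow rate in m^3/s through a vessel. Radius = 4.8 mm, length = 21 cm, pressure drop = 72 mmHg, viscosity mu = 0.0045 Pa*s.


Q = pi*r^4*dP / (8*mu*L)
r = 0.0048 m, L = 0.21 m
dP = 72 mmHg = 9599.184 Pa
Q = 0.002118 m^3/s


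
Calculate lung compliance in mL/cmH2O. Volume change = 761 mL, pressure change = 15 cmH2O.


C = dV / dP
C = 761 / 15
C = 50.73 mL/cmH2O


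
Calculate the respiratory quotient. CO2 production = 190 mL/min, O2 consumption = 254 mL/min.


RQ = VCO2 / VO2
RQ = 190 / 254
RQ = 0.748


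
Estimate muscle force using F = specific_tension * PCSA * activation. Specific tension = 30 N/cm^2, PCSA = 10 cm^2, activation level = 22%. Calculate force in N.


F = sigma * PCSA * activation
F = 30 * 10 * 0.22
F = 66 N


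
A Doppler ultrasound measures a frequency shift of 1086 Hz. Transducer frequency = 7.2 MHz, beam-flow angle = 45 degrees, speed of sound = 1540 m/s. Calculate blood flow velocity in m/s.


v = fd * c / (2 * f0 * cos(theta))
v = 1086 * 1540 / (2 * 7.2000e+06 * cos(45))
v = 0.1642 m/s


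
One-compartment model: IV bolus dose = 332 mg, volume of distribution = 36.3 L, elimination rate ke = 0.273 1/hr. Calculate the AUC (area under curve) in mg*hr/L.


C0 = Dose/Vd = 332/36.3 = 9.14601 mg/L
AUC = C0/ke = 9.14601/0.273
AUC = 33.5 mg*hr/L


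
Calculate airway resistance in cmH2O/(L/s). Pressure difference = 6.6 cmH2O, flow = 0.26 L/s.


R = dP / flow
R = 6.6 / 0.26
R = 25.38 cmH2O/(L/s)


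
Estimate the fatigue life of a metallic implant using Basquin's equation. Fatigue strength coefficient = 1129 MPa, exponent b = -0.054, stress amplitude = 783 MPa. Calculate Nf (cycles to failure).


sigma_a = sigma_f' * (2Nf)^b
2Nf = (sigma_a/sigma_f')^(1/b)
2Nf = (783/1129)^(1/-0.054)
2Nf = 877.38159
Nf = 438.7


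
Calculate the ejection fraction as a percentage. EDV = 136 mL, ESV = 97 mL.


SV = EDV - ESV = 136 - 97 = 39 mL
EF = SV/EDV * 100 = 39/136 * 100
EF = 28.68%


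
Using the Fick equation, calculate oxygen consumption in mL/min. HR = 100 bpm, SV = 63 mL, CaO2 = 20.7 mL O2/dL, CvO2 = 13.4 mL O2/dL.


CO = HR*SV = 100*63/1000 = 6.3 L/min
a-v O2 diff = 20.7 - 13.4 = 7.3 mL/dL
VO2 = CO * (CaO2-CvO2) * 10 dL/L
VO2 = 6.3 * 7.3 * 10
VO2 = 459.9 mL/min


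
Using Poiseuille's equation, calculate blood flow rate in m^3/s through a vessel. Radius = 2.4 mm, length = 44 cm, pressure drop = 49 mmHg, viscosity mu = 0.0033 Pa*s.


Q = pi*r^4*dP / (8*mu*L)
r = 0.0024 m, L = 0.44 m
dP = 49 mmHg = 6532.778 Pa
Q = 5.8619e-05 m^3/s


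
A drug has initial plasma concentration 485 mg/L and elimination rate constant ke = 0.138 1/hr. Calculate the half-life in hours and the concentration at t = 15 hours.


t_half = ln(2) / ke = 0.693147 / 0.138 = 5.023 hr
C(t) = C0 * exp(-ke*t) = 485 * exp(-0.138*15)
C(15) = 61.2 mg/L


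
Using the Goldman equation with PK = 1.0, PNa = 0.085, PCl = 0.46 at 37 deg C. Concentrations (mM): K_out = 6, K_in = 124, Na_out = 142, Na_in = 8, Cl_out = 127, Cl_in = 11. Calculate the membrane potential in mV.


Vm = (RT/F)*ln((PK*Ko + PNa*Nao + PCl*Cli)/(PK*Ki + PNa*Nai + PCl*Clo))
Numer = 23.13, Denom = 183.1
Vm = -55.29 mV


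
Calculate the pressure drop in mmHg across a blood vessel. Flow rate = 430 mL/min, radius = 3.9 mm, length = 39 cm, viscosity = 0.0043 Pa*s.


dP = 8*mu*L*Q / (pi*r^4)
Q = 430 mL/min = 7.16667e-06 m^3/s
dP = 132.292 Pa = 132.292 / 133.322 mmHg = 0.9923 mmHg


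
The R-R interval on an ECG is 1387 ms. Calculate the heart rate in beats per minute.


HR = 60 / RR_interval(s)
RR = 1387 ms = 1.387 s
HR = 60 / 1.387 = 43.26 bpm


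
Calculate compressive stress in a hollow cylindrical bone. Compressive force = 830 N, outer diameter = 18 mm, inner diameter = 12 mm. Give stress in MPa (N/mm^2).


A = pi*(r_o^2 - r_i^2)
r_o = 9 mm, r_i = 6 mm
A = 141.372 mm^2
sigma = F/A = 830 / 141.372
sigma = 5.871 MPa


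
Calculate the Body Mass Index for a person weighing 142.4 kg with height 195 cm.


BMI = weight / height^2
height = 195 cm = 1.95 m
BMI = 142.4 / 1.95^2
BMI = 37.45 kg/m^2


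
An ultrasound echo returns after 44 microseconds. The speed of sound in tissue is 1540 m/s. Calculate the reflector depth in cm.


depth = c * t / 2
t = 44 us = 4.4000e-05 s
depth = 1540 * 4.4000e-05 / 2
depth = 0.03388 m = 3.388 cm


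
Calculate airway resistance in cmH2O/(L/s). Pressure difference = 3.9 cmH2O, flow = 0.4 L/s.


R = dP / flow
R = 3.9 / 0.4
R = 9.75 cmH2O/(L/s)


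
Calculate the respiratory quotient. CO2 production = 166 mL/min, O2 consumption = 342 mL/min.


RQ = VCO2 / VO2
RQ = 166 / 342
RQ = 0.4854


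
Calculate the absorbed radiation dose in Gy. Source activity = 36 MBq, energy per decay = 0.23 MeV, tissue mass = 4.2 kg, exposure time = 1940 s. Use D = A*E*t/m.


A = 36 MBq = 3.6000e+07 Bq
E = 0.23 MeV = 3.6846e-14 J
D = A*E*t/m = 3.6000e+07*3.6846e-14*1940/4.2
D = 6.1270e-04 Gy


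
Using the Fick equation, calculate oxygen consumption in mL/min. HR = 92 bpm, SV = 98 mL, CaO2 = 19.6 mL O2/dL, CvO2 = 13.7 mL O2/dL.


CO = HR*SV = 92*98/1000 = 9.016 L/min
a-v O2 diff = 19.6 - 13.7 = 5.9 mL/dL
VO2 = CO * (CaO2-CvO2) * 10 dL/L
VO2 = 9.016 * 5.9 * 10
VO2 = 531.9 mL/min


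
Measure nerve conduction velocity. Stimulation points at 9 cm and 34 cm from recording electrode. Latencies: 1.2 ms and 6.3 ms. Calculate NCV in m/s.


Distance = (34 - 9) / 100 = 0.25 m
dt = (6.3 - 1.2) / 1000 = 0.0051 s
NCV = dist / dt = 49.02 m/s


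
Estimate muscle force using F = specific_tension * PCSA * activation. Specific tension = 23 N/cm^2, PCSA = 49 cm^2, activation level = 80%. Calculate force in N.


F = sigma * PCSA * activation
F = 23 * 49 * 0.8
F = 901.6 N


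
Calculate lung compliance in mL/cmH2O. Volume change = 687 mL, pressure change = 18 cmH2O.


C = dV / dP
C = 687 / 18
C = 38.17 mL/cmH2O


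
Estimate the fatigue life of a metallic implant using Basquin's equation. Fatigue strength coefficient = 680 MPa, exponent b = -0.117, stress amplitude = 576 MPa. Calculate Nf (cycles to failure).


sigma_a = sigma_f' * (2Nf)^b
2Nf = (sigma_a/sigma_f')^(1/b)
2Nf = (576/680)^(1/-0.117)
2Nf = 4.1316481
Nf = 2.066


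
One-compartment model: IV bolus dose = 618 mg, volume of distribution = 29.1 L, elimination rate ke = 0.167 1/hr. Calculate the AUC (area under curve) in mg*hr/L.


C0 = Dose/Vd = 618/29.1 = 21.2371 mg/L
AUC = C0/ke = 21.2371/0.167
AUC = 127.2 mg*hr/L


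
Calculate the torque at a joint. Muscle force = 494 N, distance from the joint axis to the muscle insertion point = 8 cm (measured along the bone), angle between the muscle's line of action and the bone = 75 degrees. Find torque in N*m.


Torque = F * d * sin(theta)   (moment arm = d*sin(theta))
d = 8 cm = 0.08 m
Torque = 494 * 0.08 * sin(75)
Torque = 38.17 N*m


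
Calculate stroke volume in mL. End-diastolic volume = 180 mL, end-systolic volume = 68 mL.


SV = EDV - ESV
SV = 180 - 68
SV = 112 mL


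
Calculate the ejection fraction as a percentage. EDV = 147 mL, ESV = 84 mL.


SV = EDV - ESV = 147 - 84 = 63 mL
EF = SV/EDV * 100 = 63/147 * 100
EF = 42.86%


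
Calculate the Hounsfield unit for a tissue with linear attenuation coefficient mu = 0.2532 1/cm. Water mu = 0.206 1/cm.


HU = ((mu_tissue - mu_water) / mu_water) * 1000
HU = ((0.2532 - 0.206) / 0.206) * 1000
HU = 229.1


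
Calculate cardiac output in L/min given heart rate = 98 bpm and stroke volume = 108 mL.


CO = HR * SV
CO = 98 * 108 / 1000
CO = 10.58 L/min


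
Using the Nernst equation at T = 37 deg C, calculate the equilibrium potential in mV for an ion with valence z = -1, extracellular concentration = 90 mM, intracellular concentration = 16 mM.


E = (RT/(zF)) * ln(C_out/C_in)
T = 37 + 273.15 = 310.15 K
E = (8.314 * 310.15 / (-1 * 96485)) * ln(90/16)
E = -46.16 mV


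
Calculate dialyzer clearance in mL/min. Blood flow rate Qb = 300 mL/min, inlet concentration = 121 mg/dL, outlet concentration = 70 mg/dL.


K = Qb * (Cb_in - Cb_out) / Cb_in
K = 300 * (121 - 70) / 121
K = 126.4 mL/min


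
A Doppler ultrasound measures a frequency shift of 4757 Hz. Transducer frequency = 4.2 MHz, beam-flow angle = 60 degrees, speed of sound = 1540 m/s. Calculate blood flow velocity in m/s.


v = fd * c / (2 * f0 * cos(theta))
v = 4757 * 1540 / (2 * 4.2000e+06 * cos(60))
v = 1.744 m/s


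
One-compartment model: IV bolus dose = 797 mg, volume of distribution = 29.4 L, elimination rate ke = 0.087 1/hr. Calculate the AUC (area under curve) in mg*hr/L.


C0 = Dose/Vd = 797/29.4 = 27.1088 mg/L
AUC = C0/ke = 27.1088/0.087
AUC = 311.6 mg*hr/L


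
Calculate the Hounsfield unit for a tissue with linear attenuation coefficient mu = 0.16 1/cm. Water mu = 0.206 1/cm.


HU = ((mu_tissue - mu_water) / mu_water) * 1000
HU = ((0.16 - 0.206) / 0.206) * 1000
HU = -223.3


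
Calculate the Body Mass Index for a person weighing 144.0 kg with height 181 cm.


BMI = weight / height^2
height = 181 cm = 1.81 m
BMI = 144.0 / 1.81^2
BMI = 43.95 kg/m^2


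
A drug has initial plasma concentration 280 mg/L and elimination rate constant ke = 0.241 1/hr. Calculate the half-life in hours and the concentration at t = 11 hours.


t_half = ln(2) / ke = 0.693147 / 0.241 = 2.876 hr
C(t) = C0 * exp(-ke*t) = 280 * exp(-0.241*11)
C(11) = 19.76 mg/L


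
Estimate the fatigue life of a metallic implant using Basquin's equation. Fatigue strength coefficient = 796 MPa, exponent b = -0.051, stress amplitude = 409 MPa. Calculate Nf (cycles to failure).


sigma_a = sigma_f' * (2Nf)^b
2Nf = (sigma_a/sigma_f')^(1/b)
2Nf = (409/796)^(1/-0.051)
2Nf = 468152.61
Nf = 2.341e+05


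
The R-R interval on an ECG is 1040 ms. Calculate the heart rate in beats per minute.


HR = 60 / RR_interval(s)
RR = 1040 ms = 1.04 s
HR = 60 / 1.04 = 57.69 bpm


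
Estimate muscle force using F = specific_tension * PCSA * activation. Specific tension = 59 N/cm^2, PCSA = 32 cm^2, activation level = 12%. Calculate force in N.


F = sigma * PCSA * activation
F = 59 * 32 * 0.12
F = 226.6 N


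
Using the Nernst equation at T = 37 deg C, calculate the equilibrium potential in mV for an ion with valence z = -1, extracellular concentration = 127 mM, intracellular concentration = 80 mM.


E = (RT/(zF)) * ln(C_out/C_in)
T = 37 + 273.15 = 310.15 K
E = (8.314 * 310.15 / (-1 * 96485)) * ln(127/80)
E = -12.35 mV


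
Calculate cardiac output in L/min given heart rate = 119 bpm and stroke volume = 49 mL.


CO = HR * SV
CO = 119 * 49 / 1000
CO = 5.831 L/min


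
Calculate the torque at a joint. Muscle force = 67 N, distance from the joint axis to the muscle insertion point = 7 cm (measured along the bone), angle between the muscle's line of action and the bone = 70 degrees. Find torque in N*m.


Torque = F * d * sin(theta)   (moment arm = d*sin(theta))
d = 7 cm = 0.07 m
Torque = 67 * 0.07 * sin(70)
Torque = 4.407 N*m


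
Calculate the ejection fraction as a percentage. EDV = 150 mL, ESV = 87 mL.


SV = EDV - ESV = 150 - 87 = 63 mL
EF = SV/EDV * 100 = 63/150 * 100
EF = 42%


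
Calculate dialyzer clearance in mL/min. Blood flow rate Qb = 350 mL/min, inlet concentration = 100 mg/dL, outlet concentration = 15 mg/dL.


K = Qb * (Cb_in - Cb_out) / Cb_in
K = 350 * (100 - 15) / 100
K = 297.5 mL/min


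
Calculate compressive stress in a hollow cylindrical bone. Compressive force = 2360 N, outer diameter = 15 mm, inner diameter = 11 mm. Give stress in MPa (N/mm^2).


A = pi*(r_o^2 - r_i^2)
r_o = 7.5 mm, r_i = 5.5 mm
A = 81.6814 mm^2
sigma = F/A = 2360 / 81.6814
sigma = 28.89 MPa


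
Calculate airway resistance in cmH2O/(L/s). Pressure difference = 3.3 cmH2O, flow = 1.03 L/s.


R = dP / flow
R = 3.3 / 1.03
R = 3.204 cmH2O/(L/s)


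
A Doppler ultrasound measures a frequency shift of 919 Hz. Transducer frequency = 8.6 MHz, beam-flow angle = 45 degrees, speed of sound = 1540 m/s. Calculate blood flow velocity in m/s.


v = fd * c / (2 * f0 * cos(theta))
v = 919 * 1540 / (2 * 8.6000e+06 * cos(45))
v = 0.1164 m/s


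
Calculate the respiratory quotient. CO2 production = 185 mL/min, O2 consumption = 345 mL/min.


RQ = VCO2 / VO2
RQ = 185 / 345
RQ = 0.5362


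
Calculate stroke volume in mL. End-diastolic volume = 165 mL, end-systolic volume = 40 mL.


SV = EDV - ESV
SV = 165 - 40
SV = 125 mL


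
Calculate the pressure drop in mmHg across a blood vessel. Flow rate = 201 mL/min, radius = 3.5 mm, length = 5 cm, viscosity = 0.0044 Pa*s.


dP = 8*mu*L*Q / (pi*r^4)
Q = 201 mL/min = 3.35e-06 m^3/s
dP = 12.5065 Pa = 12.5065 / 133.322 mmHg = 0.09381 mmHg


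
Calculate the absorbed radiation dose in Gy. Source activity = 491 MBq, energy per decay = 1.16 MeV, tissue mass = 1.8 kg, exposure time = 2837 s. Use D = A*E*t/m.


A = 491 MBq = 4.9100e+08 Bq
E = 1.16 MeV = 1.85832e-13 J
D = A*E*t/m = 4.9100e+08*1.85832e-13*2837/1.8
D = 0.1438 Gy


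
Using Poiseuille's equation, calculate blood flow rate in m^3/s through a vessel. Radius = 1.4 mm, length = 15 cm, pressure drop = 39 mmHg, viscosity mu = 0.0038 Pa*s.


Q = pi*r^4*dP / (8*mu*L)
r = 0.0014 m, L = 0.15 m
dP = 39 mmHg = 5199.558 Pa
Q = 1.3761e-05 m^3/s


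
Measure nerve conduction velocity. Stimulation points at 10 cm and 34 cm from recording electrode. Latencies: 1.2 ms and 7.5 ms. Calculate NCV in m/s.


Distance = (34 - 10) / 100 = 0.24 m
dt = (7.5 - 1.2) / 1000 = 0.0063 s
NCV = dist / dt = 38.1 m/s


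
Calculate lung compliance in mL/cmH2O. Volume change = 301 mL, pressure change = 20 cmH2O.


C = dV / dP
C = 301 / 20
C = 15.05 mL/cmH2O


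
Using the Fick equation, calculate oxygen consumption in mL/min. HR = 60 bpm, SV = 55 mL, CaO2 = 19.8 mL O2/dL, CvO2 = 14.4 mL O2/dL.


CO = HR*SV = 60*55/1000 = 3.3 L/min
a-v O2 diff = 19.8 - 14.4 = 5.4 mL/dL
VO2 = CO * (CaO2-CvO2) * 10 dL/L
VO2 = 3.3 * 5.4 * 10
VO2 = 178.2 mL/min


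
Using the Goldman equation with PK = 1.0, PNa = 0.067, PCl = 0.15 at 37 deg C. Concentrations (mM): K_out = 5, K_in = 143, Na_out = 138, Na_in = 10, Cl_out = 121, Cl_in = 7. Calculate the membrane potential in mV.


Vm = (RT/F)*ln((PK*Ko + PNa*Nao + PCl*Cli)/(PK*Ki + PNa*Nai + PCl*Clo))
Numer = 15.296, Denom = 161.82
Vm = -63.04 mV


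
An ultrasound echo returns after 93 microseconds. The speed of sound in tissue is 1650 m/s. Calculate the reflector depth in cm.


depth = c * t / 2
t = 93 us = 9.3000e-05 s
depth = 1650 * 9.3000e-05 / 2
depth = 0.076725 m = 7.6725 cm


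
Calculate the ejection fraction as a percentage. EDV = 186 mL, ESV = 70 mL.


SV = EDV - ESV = 186 - 70 = 116 mL
EF = SV/EDV * 100 = 116/186 * 100
EF = 62.37%


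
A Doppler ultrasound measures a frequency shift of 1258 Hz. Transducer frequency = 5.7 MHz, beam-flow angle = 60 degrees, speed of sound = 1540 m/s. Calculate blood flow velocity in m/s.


v = fd * c / (2 * f0 * cos(theta))
v = 1258 * 1540 / (2 * 5.7000e+06 * cos(60))
v = 0.3399 m/s


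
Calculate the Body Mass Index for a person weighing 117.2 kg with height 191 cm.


BMI = weight / height^2
height = 191 cm = 1.91 m
BMI = 117.2 / 1.91^2
BMI = 32.13 kg/m^2


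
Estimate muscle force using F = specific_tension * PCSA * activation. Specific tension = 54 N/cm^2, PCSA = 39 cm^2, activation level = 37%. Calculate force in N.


F = sigma * PCSA * activation
F = 54 * 39 * 0.37
F = 779.2 N


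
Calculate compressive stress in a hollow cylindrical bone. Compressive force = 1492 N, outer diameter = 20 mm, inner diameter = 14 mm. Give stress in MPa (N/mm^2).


A = pi*(r_o^2 - r_i^2)
r_o = 10 mm, r_i = 7 mm
A = 160.221 mm^2
sigma = F/A = 1492 / 160.221
sigma = 9.312 MPa


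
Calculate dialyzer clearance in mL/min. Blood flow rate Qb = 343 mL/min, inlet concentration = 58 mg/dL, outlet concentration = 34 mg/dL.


K = Qb * (Cb_in - Cb_out) / Cb_in
K = 343 * (58 - 34) / 58
K = 141.9 mL/min


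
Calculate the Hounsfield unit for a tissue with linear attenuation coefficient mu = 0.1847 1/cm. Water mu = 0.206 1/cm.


HU = ((mu_tissue - mu_water) / mu_water) * 1000
HU = ((0.1847 - 0.206) / 0.206) * 1000
HU = -103.4


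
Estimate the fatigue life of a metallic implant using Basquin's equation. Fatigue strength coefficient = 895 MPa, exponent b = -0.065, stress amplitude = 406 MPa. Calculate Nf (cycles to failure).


sigma_a = sigma_f' * (2Nf)^b
2Nf = (sigma_a/sigma_f')^(1/b)
2Nf = (406/895)^(1/-0.065)
2Nf = 191201.96
Nf = 9.56e+04


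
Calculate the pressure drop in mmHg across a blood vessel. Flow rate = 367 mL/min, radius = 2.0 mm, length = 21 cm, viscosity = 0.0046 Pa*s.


dP = 8*mu*L*Q / (pi*r^4)
Q = 367 mL/min = 6.11667e-06 m^3/s
dP = 940.399 Pa = 940.399 / 133.322 mmHg = 7.054 mmHg


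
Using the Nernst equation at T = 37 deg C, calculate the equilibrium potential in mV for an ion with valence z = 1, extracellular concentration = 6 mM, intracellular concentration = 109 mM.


E = (RT/(zF)) * ln(C_out/C_in)
T = 37 + 273.15 = 310.15 K
E = (8.314 * 310.15 / (1 * 96485)) * ln(6/109)
E = -77.49 mV


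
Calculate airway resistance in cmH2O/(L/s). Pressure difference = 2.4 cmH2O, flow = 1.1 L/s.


R = dP / flow
R = 2.4 / 1.1
R = 2.182 cmH2O/(L/s)


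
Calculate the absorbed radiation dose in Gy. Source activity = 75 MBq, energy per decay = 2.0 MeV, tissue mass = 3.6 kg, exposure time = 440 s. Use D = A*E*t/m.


A = 75 MBq = 7.5000e+07 Bq
E = 2.0 MeV = 3.204e-13 J
D = A*E*t/m = 7.5000e+07*3.204e-13*440/3.6
D = 0.002937 Gy


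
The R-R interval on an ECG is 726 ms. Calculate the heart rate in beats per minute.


HR = 60 / RR_interval(s)
RR = 726 ms = 0.726 s
HR = 60 / 0.726 = 82.64 bpm


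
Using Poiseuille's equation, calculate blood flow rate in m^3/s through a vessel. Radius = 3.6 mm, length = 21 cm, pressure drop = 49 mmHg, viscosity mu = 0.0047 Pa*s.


Q = pi*r^4*dP / (8*mu*L)
r = 0.0036 m, L = 0.21 m
dP = 49 mmHg = 6532.778 Pa
Q = 4.3657e-04 m^3/s


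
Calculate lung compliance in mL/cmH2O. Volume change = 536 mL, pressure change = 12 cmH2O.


C = dV / dP
C = 536 / 12
C = 44.67 mL/cmH2O


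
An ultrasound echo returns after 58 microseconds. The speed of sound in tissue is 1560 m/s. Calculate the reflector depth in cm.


depth = c * t / 2
t = 58 us = 5.8000e-05 s
depth = 1560 * 5.8000e-05 / 2
depth = 0.04524 m = 4.524 cm


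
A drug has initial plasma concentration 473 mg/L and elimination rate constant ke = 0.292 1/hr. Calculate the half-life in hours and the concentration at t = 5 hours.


t_half = ln(2) / ke = 0.693147 / 0.292 = 2.374 hr
C(t) = C0 * exp(-ke*t) = 473 * exp(-0.292*5)
C(5) = 109.8 mg/L


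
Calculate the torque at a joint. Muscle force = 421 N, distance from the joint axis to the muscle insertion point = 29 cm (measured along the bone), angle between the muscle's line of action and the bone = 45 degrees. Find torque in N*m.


Torque = F * d * sin(theta)   (moment arm = d*sin(theta))
d = 29 cm = 0.29 m
Torque = 421 * 0.29 * sin(45)
Torque = 86.33 N*m


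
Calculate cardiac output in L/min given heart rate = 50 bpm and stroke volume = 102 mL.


CO = HR * SV
CO = 50 * 102 / 1000
CO = 5.1 L/min


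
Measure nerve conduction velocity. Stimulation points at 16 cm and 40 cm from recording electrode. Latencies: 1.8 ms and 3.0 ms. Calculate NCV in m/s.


Distance = (40 - 16) / 100 = 0.24 m
dt = (3.0 - 1.8) / 1000 = 0.0012 s
NCV = dist / dt = 200 m/s


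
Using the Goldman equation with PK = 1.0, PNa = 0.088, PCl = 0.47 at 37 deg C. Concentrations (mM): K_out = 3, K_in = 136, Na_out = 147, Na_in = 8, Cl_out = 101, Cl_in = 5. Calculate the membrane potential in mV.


Vm = (RT/F)*ln((PK*Ko + PNa*Nao + PCl*Cli)/(PK*Ki + PNa*Nai + PCl*Clo))
Numer = 18.286, Denom = 184.174
Vm = -61.73 mV


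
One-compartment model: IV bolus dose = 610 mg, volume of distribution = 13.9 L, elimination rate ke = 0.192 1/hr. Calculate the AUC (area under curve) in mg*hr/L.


C0 = Dose/Vd = 610/13.9 = 43.8849 mg/L
AUC = C0/ke = 43.8849/0.192
AUC = 228.6 mg*hr/L


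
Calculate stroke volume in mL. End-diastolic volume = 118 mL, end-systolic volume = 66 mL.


SV = EDV - ESV
SV = 118 - 66
SV = 52 mL


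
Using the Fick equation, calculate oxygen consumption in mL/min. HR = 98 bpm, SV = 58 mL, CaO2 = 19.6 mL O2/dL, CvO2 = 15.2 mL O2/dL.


CO = HR*SV = 98*58/1000 = 5.684 L/min
a-v O2 diff = 19.6 - 15.2 = 4.4 mL/dL
VO2 = CO * (CaO2-CvO2) * 10 dL/L
VO2 = 5.684 * 4.4 * 10
VO2 = 250.1 mL/min


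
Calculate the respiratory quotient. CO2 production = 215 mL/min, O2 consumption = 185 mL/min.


RQ = VCO2 / VO2
RQ = 215 / 185
RQ = 1.162


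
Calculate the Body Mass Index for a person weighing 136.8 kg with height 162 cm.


BMI = weight / height^2
height = 162 cm = 1.62 m
BMI = 136.8 / 1.62^2
BMI = 52.13 kg/m^2


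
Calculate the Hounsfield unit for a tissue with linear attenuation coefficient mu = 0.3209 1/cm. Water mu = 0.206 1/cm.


HU = ((mu_tissue - mu_water) / mu_water) * 1000
HU = ((0.3209 - 0.206) / 0.206) * 1000
HU = 557.8


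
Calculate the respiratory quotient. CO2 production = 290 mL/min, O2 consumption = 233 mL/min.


RQ = VCO2 / VO2
RQ = 290 / 233
RQ = 1.245


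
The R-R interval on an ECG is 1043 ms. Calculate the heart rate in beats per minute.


HR = 60 / RR_interval(s)
RR = 1043 ms = 1.043 s
HR = 60 / 1.043 = 57.53 bpm


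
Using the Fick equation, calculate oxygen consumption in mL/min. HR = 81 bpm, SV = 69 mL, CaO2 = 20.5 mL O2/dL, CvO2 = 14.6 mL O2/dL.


CO = HR*SV = 81*69/1000 = 5.589 L/min
a-v O2 diff = 20.5 - 14.6 = 5.9 mL/dL
VO2 = CO * (CaO2-CvO2) * 10 dL/L
VO2 = 5.589 * 5.9 * 10
VO2 = 329.8 mL/min


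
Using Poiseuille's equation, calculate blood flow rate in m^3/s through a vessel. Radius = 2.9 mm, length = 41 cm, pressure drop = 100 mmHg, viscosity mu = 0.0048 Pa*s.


Q = pi*r^4*dP / (8*mu*L)
r = 0.0029 m, L = 0.41 m
dP = 100 mmHg = 13332.2 Pa
Q = 1.8816e-04 m^3/s


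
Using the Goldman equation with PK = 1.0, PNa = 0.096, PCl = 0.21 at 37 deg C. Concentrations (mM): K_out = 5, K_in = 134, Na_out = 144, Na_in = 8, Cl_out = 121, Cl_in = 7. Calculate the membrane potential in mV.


Vm = (RT/F)*ln((PK*Ko + PNa*Nao + PCl*Cli)/(PK*Ki + PNa*Nai + PCl*Clo))
Numer = 20.294, Denom = 160.178
Vm = -55.21 mV


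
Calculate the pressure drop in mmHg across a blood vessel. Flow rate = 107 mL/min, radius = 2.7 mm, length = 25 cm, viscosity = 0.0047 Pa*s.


dP = 8*mu*L*Q / (pi*r^4)
Q = 107 mL/min = 1.78333e-06 m^3/s
dP = 100.405 Pa = 100.405 / 133.322 mmHg = 0.7531 mmHg


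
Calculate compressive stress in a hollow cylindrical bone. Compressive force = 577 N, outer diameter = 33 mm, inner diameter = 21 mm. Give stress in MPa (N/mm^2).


A = pi*(r_o^2 - r_i^2)
r_o = 16.5 mm, r_i = 10.5 mm
A = 508.938 mm^2
sigma = F/A = 577 / 508.938
sigma = 1.134 MPa


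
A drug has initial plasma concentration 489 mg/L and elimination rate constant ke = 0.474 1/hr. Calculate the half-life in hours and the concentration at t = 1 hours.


t_half = ln(2) / ke = 0.693147 / 0.474 = 1.462 hr
C(t) = C0 * exp(-ke*t) = 489 * exp(-0.474*1)
C(1) = 304.4 mg/L


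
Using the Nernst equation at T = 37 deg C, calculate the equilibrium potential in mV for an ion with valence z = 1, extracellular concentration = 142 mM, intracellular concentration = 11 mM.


E = (RT/(zF)) * ln(C_out/C_in)
T = 37 + 273.15 = 310.15 K
E = (8.314 * 310.15 / (1 * 96485)) * ln(142/11)
E = 68.36 mV


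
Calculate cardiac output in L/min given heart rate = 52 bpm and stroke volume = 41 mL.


CO = HR * SV
CO = 52 * 41 / 1000
CO = 2.132 L/min


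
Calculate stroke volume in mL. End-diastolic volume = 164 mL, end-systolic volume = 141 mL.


SV = EDV - ESV
SV = 164 - 141
SV = 23 mL


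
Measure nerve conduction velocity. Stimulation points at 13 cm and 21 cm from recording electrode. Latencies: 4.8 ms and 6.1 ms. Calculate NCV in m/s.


Distance = (21 - 13) / 100 = 0.08 m
dt = (6.1 - 4.8) / 1000 = 0.0013 s
NCV = dist / dt = 61.54 m/s


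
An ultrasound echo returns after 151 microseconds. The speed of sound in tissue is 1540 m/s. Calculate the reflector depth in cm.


depth = c * t / 2
t = 151 us = 1.5100e-04 s
depth = 1540 * 1.5100e-04 / 2
depth = 0.11627 m = 11.627 cm


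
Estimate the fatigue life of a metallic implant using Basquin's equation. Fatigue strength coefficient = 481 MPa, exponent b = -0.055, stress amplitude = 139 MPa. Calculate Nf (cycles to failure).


sigma_a = sigma_f' * (2Nf)^b
2Nf = (sigma_a/sigma_f')^(1/b)
2Nf = (139/481)^(1/-0.055)
2Nf = 6.3440801e+09
Nf = 3.1720e+09


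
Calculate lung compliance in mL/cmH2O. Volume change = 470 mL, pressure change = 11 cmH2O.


C = dV / dP
C = 470 / 11
C = 42.73 mL/cmH2O


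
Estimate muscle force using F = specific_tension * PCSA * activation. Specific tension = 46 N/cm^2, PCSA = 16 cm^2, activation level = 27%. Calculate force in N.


F = sigma * PCSA * activation
F = 46 * 16 * 0.27
F = 198.7 N
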